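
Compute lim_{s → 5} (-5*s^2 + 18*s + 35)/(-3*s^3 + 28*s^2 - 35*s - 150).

-8/5

Since s = 5 makes numerator and denominator zero, (s - 5) divides both.
Cancelling it gives (-5*s - 7)/(-3*s^2 + 13*s + 30); now plug in s = 5 to get -8/5.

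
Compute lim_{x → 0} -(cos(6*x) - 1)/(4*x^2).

Direct substitution gives 0/0.
Apply L'Hôpital: lim (-6*sin(6*x))/(-8*x), still 0/0.
After 2 applications of L'Hôpital's rule the quotient is (-36*cos(6*x))/(-8); substituting x = 0 gives 9/2.

9/2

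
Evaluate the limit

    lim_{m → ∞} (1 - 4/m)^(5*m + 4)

e^(-20)

Let L be the limit and take ln: ln L = lim (5m + 4)·ln(1 - 4/m) = lim (5m + 4)·(-4/m + O(1/m²)) = -20.
Hence L = e^(-20).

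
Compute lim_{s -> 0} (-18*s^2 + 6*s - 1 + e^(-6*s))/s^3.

-36

Direct substitution gives 0/0.
Apply L'Hôpital: lim (-36*s + 6 - 6*e^(-6*s))/(3*s^2), still 0/0.
Apply L'Hôpital: lim (-36 + 36*e^(-6*s))/(6*s), still 0/0.
After 3 applications of L'Hôpital's rule the quotient is (-216*e^(-6*s))/(6); substituting s = 0 gives -36.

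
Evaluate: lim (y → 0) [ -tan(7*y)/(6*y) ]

Substitution gives 0/0.
Since tan(u)/u → 1 as u → 0, tan(7y)/(7y) → 1 and the limit is 7/(-6) = -7/6.

-7/6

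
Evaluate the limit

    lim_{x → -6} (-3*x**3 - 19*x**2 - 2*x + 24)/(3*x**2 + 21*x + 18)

At x = -6 both the top and bottom vanish — a removable singularity. Factoring out (x + 6) from each leaves (-3*x^2 - x + 4)/(3*x + 3), which at x = -6 equals 98/15.

98/15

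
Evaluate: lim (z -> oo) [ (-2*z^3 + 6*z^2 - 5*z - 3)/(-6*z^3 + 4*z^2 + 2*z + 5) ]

1/3

Numerator and denominator both have degree 3.
Dividing every term by z^3, all lower-order terms vanish and the limit is the ratio of leading coefficients, -2/(-6) = 1/3.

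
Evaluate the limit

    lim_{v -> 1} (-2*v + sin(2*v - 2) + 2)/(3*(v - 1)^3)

-4/9

Direct substitution gives 0/0.
Apply L'Hôpital: lim (2*cos(2*v - 2) - 2)/(9*(v - 1)^2), still 0/0.
Apply L'Hôpital: lim (-4*sin(2*v - 2))/(18*v - 18), still 0/0.
After 3 applications of L'Hôpital's rule the quotient is (-8*cos(2*v - 2))/(18); substituting v = 1 gives -4/9.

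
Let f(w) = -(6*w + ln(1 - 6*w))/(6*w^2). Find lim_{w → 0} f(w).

Direct substitution gives 0/0.
Apply L'Hôpital: lim (6 - 6/(1 - 6*w))/(-12*w), still 0/0.
After 2 applications of L'Hôpital's rule the quotient is (-36/(1 - 6*w)^2)/(-12); substituting w = 0 gives 3.

3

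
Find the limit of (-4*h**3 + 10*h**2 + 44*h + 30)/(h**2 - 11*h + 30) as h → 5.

156

Since h = 5 makes numerator and denominator zero, (h - 5) divides both.
Cancelling it gives (-4*h^2 - 10*h - 6)/(h - 6); now plug in h = 5 to get 156.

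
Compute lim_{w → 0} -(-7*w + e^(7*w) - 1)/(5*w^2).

-49/10

Direct substitution gives 0/0.
Apply L'Hôpital: lim (7*e^(7*w) - 7)/(-10*w), still 0/0.
After 2 applications of L'Hôpital's rule the quotient is (49*e^(7*w))/(-10); substituting w = 0 gives -49/10.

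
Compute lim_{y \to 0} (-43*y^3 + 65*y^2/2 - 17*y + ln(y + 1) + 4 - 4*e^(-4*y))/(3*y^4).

Substitution gives 0/0; apply L'Hôpital's rule 4 times.
After differentiating numerator and denominator 4 times the quotient is (-1024*e^(-4*y) - 6/(y + 1)^4)/(72); at y = 0 this is -515/36.

-515/36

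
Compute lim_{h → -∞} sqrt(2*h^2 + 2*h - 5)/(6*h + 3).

-√(2)/6

For large |h|, √(2*h^2 + 2*h - 5) ≈ √2·|h| and the denominator ≈ 6h.
Since h → −∞, |h| = −h, giving −√2/(6) = -√(2)/6.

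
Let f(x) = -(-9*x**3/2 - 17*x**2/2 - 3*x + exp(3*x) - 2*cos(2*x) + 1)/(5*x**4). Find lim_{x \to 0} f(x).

-49/120

Substitution gives 0/0; apply L'Hôpital's rule 4 times.
After differentiating numerator and denominator 4 times the quotient is (81*e^(3*x) - 32*cos(2*x))/(-120); at x = 0 this is -49/120.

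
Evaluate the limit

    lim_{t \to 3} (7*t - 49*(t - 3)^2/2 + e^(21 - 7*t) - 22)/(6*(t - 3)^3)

-343/36

Direct substitution gives 0/0.
Apply L'Hôpital: lim (-49*t - 7*e^(21 - 7*t) + 154)/(18*(t - 3)^2), still 0/0.
Apply L'Hôpital: lim (49*e^(21 - 7*t) - 49)/(36*t - 108), still 0/0.
After 3 applications of L'Hôpital's rule the quotient is (-343*e^(21 - 7*t))/(36); substituting t = 3 gives -343/36.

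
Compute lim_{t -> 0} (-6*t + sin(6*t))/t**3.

-36

Direct substitution gives 0/0.
Apply L'Hôpital: lim (6*cos(6*t) - 6)/(3*t^2), still 0/0.
Apply L'Hôpital: lim (-36*sin(6*t))/(6*t), still 0/0.
After 3 applications of L'Hôpital's rule the quotient is (-216*cos(6*t))/(6); substituting t = 0 gives -36.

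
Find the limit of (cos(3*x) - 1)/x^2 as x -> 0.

Direct substitution gives 0/0.
Apply L'Hôpital: lim (-3*sin(3*x))/(2*x), still 0/0.
After 2 applications of L'Hôpital's rule the quotient is (-9*cos(3*x))/(2); substituting x = 0 gives -9/2.

-9/2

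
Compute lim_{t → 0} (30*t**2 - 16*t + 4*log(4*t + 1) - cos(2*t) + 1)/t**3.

256/3

Substitution gives 0/0 (the numerator vanishes to order 3).
Expand each term to order t^3: the coefficient of t^3 in −cos(2t) is 0 and in 4·ln(1 + 4t) is 256/3.
Lower-order terms cancel with the polynomial part, so the numerator is (256/3)·t^3 + o(t^3), and the limit is (256/3)/(1) = 256/3.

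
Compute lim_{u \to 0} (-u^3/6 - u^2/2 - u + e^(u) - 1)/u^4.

1/24

Direct substitution gives 0/0.
Apply L'Hôpital: lim (-u^2/2 - u + e^(u) - 1)/(4*u^3), still 0/0.
Apply L'Hôpital: lim (-u + e^(u) - 1)/(12*u^2), still 0/0.
Apply L'Hôpital: lim (e^(u) - 1)/(24*u), still 0/0.
After 4 applications of L'Hôpital's rule the quotient is (e^(u))/(24); substituting u = 0 gives 1/24.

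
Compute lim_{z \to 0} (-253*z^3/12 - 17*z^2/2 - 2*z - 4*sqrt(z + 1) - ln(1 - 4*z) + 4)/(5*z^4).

Substitution gives 0/0; apply L'Hôpital's rule 4 times.
After differentiating numerator and denominator 4 times the quotient is (1536/(4*z - 1)^4 + 15/(4*(z + 1)^(7/2)))/(120); at z = 0 this is 2053/160.

2053/160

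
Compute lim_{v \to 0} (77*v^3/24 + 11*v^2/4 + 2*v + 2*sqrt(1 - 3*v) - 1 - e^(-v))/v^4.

-1223/192

Substitution gives 0/0 (the numerator vanishes to order 4).
Expand each term to order v^4: the coefficient of v^4 in 2·√(1 - 3v) is -405/64 and in −e^(-v) is -1/24.
Lower-order terms cancel with the polynomial part, so the numerator is (-1223/192)·v^4 + o(v^4), and the limit is (-1223/192)/(1) = -1223/192.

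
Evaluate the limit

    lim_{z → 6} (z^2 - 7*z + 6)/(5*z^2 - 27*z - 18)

5/33

At z = 6 both the top and bottom vanish — a removable singularity. Factoring out (z - 6) from each leaves (z - 1)/(5*z + 3), which at z = 6 equals 5/33.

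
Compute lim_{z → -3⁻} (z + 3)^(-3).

As z → -3⁻, (z + 3) → 0⁻, so (z + 3)^3 → 0⁻ and 1/(z + 3)^3 → -∞.

-∞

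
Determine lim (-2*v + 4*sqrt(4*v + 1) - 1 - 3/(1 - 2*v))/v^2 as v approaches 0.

Substitution gives 0/0; apply L'Hôpital's rule 2 times.
After differentiating numerator and denominator 2 times the quotient is (-16/(4*v + 1)^(3/2) + 24/(2*v - 1)^3)/(2); at v = 0 this is -20.

-20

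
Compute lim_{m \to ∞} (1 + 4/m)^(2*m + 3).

The base → 1 and the exponent → ∞: a 1^∞ form.
Take logarithms: (2m + 3)·ln(1 + 4/m). Since ln(1+u) ~ u for small u, this behaves like (2m)·(4/m) → 8.
So the limit is e^(8).

e^(8)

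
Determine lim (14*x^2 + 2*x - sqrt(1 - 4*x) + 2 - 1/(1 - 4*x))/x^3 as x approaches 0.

-60

Substitution gives 0/0; apply L'Hôpital's rule 3 times.
After differentiating numerator and denominator 3 times the quotient is (-384/(4*x - 1)^4 + 24*(4*x - 1)^4/(1 - 4*x)^(13/2))/(6); at x = 0 this is -60.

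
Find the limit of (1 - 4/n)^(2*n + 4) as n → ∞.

e^(-8)

Write it as [(1 - 4/n)^n]^(2) · (1 - 4/n)^(4). The bracketed term tends to e^(-4) and the second factor to 1, so the limit is e^(-8).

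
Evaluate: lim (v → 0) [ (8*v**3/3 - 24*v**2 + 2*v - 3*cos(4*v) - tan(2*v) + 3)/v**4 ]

Substitution gives 0/0; apply L'Hôpital's rule 4 times.
After differentiating numerator and denominator 4 times the quotient is (-768*cos(4*v) - 384*tan(2*v)^5 - 640*tan(2*v)^3 - 256*tan(2*v))/(24); at v = 0 this is -32.

-32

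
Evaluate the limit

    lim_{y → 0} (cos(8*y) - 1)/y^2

-32

Direct substitution gives 0/0.
Apply L'Hôpital: lim (-8*sin(8*y))/(2*y), still 0/0.
After 2 applications of L'Hôpital's rule the quotient is (-64*cos(8*y))/(2); substituting y = 0 gives -32.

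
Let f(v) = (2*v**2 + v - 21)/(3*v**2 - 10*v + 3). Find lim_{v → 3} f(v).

At v = 3 both the top and bottom vanish — a removable singularity. Factoring out (v - 3) from each leaves (2*v + 7)/(3*v - 1), which at v = 3 equals 13/8.

13/8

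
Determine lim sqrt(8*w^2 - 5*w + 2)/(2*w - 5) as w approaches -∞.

-√(2)

For large |w|, √(8*w^2 - 5*w + 2) ≈ √8·|w| and the denominator ≈ 2w.
Since w → −∞, |w| = −w, giving −√8/(2) = -√(2).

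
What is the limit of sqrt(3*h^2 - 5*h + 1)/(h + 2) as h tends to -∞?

-√(3)

For large |h|, √(3*h^2 - 5*h + 1) ≈ √3·|h| and the denominator ≈ h.
Since h → −∞, |h| = −h, giving −√3/(1) = -√(3).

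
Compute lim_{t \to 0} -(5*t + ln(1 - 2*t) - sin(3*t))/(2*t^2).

1

Substitution gives 0/0; apply L'Hôpital's rule 2 times.
After differentiating numerator and denominator 2 times the quotient is (9*sin(3*t) - 4/(2*t - 1)^2)/(-4); at t = 0 this is 1.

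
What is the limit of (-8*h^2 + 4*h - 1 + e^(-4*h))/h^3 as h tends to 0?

-32/3

Direct substitution gives 0/0.
Apply L'Hôpital: lim (-16*h + 4 - 4*e^(-4*h))/(3*h^2), still 0/0.
Apply L'Hôpital: lim (-16 + 16*e^(-4*h))/(6*h), still 0/0.
After 3 applications of L'Hôpital's rule the quotient is (-64*e^(-4*h))/(6); substituting h = 0 gives -32/3.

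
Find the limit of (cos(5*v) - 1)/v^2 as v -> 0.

-25/2

Direct substitution gives 0/0.
Apply L'Hôpital: lim (-5*sin(5*v))/(2*v), still 0/0.
After 2 applications of L'Hôpital's rule the quotient is (-25*cos(5*v))/(2); substituting v = 0 gives -25/2.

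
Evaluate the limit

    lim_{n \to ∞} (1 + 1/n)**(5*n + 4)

Let L be the limit and take ln: ln L = lim (5n + 4)·ln(1 + 1/n) = lim (5n + 4)·(1/n + O(1/n²)) = 5.
Hence L = e^(5).

e^(5)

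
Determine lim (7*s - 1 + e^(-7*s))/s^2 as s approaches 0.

Direct substitution gives 0/0.
Apply L'Hôpital: lim (7 - 7*e^(-7*s))/(2*s), still 0/0.
After 2 applications of L'Hôpital's rule the quotient is (49*e^(-7*s))/(2); substituting s = 0 gives 49/2.

49/2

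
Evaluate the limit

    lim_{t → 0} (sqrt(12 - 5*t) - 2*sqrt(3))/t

Substitution gives 0/0. Multiply numerator and denominator by the conjugate √(12 - 5t) + √12.
The numerator becomes (12 - 5t) − 12 = -5t, so the expression simplifies to -5/(√(12 - 5t) + √12).
Letting t → 0 gives -5/(2√12) = -5*√(3)/12.

-5*√(3)/12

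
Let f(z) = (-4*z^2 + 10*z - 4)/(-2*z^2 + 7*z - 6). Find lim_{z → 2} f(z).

6

Since z = 2 makes numerator and denominator zero, (z - 2) divides both.
Cancelling it gives (2 - 4*z)/(3 - 2*z); now plug in z = 2 to get 6.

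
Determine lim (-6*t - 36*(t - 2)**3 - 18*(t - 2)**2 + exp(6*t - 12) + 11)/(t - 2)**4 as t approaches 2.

54

Direct substitution gives 0/0.
Apply L'Hôpital: lim (-36*t - 108*(t - 2)^2 + 6*e^(6*t - 12) + 66)/(4*(t - 2)^3), still 0/0.
Apply L'Hôpital: lim (-216*t + 36*e^(6*t - 12) + 396)/(12*(t - 2)^2), still 0/0.
Apply L'Hôpital: lim (216*e^(6*t - 12) - 216)/(24*t - 48), still 0/0.
After 4 applications of L'Hôpital's rule the quotient is (1296*e^(6*t - 12))/(24); substituting t = 2 gives 54.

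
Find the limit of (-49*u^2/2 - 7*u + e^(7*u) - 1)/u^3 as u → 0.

Direct substitution gives 0/0.
Apply L'Hôpital: lim (-49*u + 7*e^(7*u) - 7)/(3*u^2), still 0/0.
Apply L'Hôpital: lim (49*e^(7*u) - 49)/(6*u), still 0/0.
After 3 applications of L'Hôpital's rule the quotient is (343*e^(7*u))/(6); substituting u = 0 gives 343/6.

343/6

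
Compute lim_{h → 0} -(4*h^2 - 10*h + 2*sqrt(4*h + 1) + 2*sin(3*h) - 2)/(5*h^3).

Substitution gives 0/0 (the numerator vanishes to order 3).
Expand each term to order h^3: the coefficient of h^3 in 2·√(1 + 4h) is 8 and in 2·sin(3h) is -9.
Lower-order terms cancel with the polynomial part, so the numerator is (-1)·h^3 + o(h^3), and the limit is (-1)/(-5) = 1/5.

1/5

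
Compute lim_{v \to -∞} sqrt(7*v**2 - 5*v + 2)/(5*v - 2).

For large |v|, √(7*v^2 - 5*v + 2) ≈ √7·|v| and the denominator ≈ 5v.
Since v → −∞, |v| = −v, giving −√7/(5) = -√(7)/5.

-√(7)/5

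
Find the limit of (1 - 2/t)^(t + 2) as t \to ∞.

The base → 1 and the exponent → ∞: a 1^∞ form.
Take logarithms: (t + 2)·ln(1 - 2/t). Since ln(1+u) ~ u for small u, this behaves like (t)·(-2/t) → -2.
So the limit is e^(-2).

e^(-2)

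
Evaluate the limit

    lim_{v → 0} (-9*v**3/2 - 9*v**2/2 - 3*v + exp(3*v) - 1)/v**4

27/8

Direct substitution gives 0/0.
Apply L'Hôpital: lim (-27*v^2/2 - 9*v + 3*e^(3*v) - 3)/(4*v^3), still 0/0.
Apply L'Hôpital: lim (-27*v + 9*e^(3*v) - 9)/(12*v^2), still 0/0.
Apply L'Hôpital: lim (27*e^(3*v) - 27)/(24*v), still 0/0.
After 4 applications of L'Hôpital's rule the quotient is (81*e^(3*v))/(24); substituting v = 0 gives 27/8.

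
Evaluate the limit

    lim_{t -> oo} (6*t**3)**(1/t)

1

Base → ∞ and exponent → 0: an ∞^0 form.
Take logs: (1/t)·ln(6·t^3) = (ln 6 + 3·ln t)/t → 0.
So the limit is e^0 = 1.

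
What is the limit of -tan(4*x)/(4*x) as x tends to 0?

-1

Substitution gives 0/0.
Since tan(u)/u → 1 as u → 0, tan(4x)/(4x) → 1 and the limit is 4/(-4) = -1.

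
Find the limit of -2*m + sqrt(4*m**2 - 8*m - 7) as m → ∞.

This has the form ∞ − ∞. Multiply and divide by the conjugate √(4*m^2 - 8*m - 7) + 2m.
That gives (-8m - 7) / (√(4*m^2 - 8*m - 7) + 2m).
Divide numerator and denominator by m: the limit is -8/(2·2) = -2.

-2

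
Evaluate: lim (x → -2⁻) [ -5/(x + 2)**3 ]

∞

As x → -2⁻, (x + 2) → 0⁻, so (x + 2)^3 → 0⁻ and -5/(x + 2)^3 → ∞.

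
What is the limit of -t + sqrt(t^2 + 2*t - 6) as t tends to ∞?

An ∞ − ∞ form. Rationalising with the conjugate, the difference becomes (2t - 6) / (√(t^2 + 2*t - 6) + t).
For large t the denominator behaves like 2·t, so the quotient tends to 2/2 = 1.

1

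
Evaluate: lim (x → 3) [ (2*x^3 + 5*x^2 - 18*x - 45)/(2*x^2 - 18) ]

11/2

Direct substitution gives 0/0, so factor. Both numerator and denominator have (x - 3) as a factor.
After cancelling, the expression reduces to (2*x^2 + 11*x + 15)/(2*x + 6).
Substituting x = 3 gives 11/2.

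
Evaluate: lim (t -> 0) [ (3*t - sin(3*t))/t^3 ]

9/2

Direct substitution gives 0/0.
Apply L'Hôpital: lim (3 - 3*cos(3*t))/(3*t^2), still 0/0.
Apply L'Hôpital: lim (9*sin(3*t))/(6*t), still 0/0.
After 3 applications of L'Hôpital's rule the quotient is (27*cos(3*t))/(6); substituting t = 0 gives 9/2.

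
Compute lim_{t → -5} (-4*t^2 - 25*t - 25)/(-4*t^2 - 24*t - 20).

15/16

At t = -5 both the top and bottom vanish — a removable singularity. Factoring out (t + 5) from each leaves (-4*t - 5)/(-4*t - 4), which at t = -5 equals 15/16.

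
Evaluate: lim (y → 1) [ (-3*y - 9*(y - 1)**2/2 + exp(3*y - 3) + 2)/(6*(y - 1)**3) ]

3/4

Direct substitution gives 0/0.
Apply L'Hôpital: lim (-9*y + 3*e^(3*y - 3) + 6)/(18*(y - 1)^2), still 0/0.
Apply L'Hôpital: lim (9*e^(3*y - 3) - 9)/(36*y - 36), still 0/0.
After 3 applications of L'Hôpital's rule the quotient is (27*e^(3*y - 3))/(36); substituting y = 1 gives 3/4.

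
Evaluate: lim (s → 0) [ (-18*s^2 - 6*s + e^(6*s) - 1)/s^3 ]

Direct substitution gives 0/0.
Apply L'Hôpital: lim (-36*s + 6*e^(6*s) - 6)/(3*s^2), still 0/0.
Apply L'Hôpital: lim (36*e^(6*s) - 36)/(6*s), still 0/0.
After 3 applications of L'Hôpital's rule the quotient is (216*e^(6*s))/(6); substituting s = 0 gives 36.

36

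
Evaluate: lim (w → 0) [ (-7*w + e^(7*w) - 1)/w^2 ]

49/2

Direct substitution gives 0/0.
Apply L'Hôpital: lim (7*e^(7*w) - 7)/(2*w), still 0/0.
After 2 applications of L'Hôpital's rule the quotient is (49*e^(7*w))/(2); substituting w = 0 gives 49/2.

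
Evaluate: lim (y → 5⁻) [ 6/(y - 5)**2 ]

As y → 5⁻, (y - 5) → 0⁻, so (y - 5)^2 → 0⁺ and 6/(y - 5)^2 → ∞.

∞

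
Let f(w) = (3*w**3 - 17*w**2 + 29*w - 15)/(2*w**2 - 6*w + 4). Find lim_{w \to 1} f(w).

Direct substitution gives 0/0, so factor. Both numerator and denominator have (w - 1) as a factor.
After cancelling, the expression reduces to (3*w^2 - 14*w + 15)/(2*w - 4).
Substituting w = 1 gives -2.

-2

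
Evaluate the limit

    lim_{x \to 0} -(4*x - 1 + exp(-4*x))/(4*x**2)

-2

Direct substitution gives 0/0.
Apply L'Hôpital: lim (4 - 4*e^(-4*x))/(-8*x), still 0/0.
After 2 applications of L'Hôpital's rule the quotient is (16*e^(-4*x))/(-8); substituting x = 0 gives -2.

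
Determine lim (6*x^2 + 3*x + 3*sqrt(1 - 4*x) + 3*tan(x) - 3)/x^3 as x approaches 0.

-11

Substitution gives 0/0; apply L'Hôpital's rule 3 times.
After differentiating numerator and denominator 3 times the quotient is (18*tan(x)^2/cos(x)^2 + 6/cos(x)^2 - 72/(1 - 4*x)^(5/2))/(6); at x = 0 this is -11.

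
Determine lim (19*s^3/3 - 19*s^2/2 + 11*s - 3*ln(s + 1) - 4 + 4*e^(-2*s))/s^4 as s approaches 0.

Substitution gives 0/0; apply L'Hôpital's rule 4 times.
After differentiating numerator and denominator 4 times the quotient is (64*e^(-2*s) + 18/(s + 1)^4)/(24); at s = 0 this is 41/12.

41/12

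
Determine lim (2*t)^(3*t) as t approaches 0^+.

1

Base → 0⁺ and exponent → 0⁺: a 0^0 form.
Take logs: 3t·ln(2t). This is 0·(−∞); rewriting as ln(2t)/(1/(3t)) and applying L'Hôpital gives 0.
Hence the limit is e^0 = 1.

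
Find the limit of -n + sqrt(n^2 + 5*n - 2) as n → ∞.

5/2

This has the form ∞ − ∞. Multiply and divide by the conjugate √(n^2 + 5*n - 2) + n.
That gives (5n - 2) / (√(n^2 + 5*n - 2) + n).
Divide numerator and denominator by n: the limit is 5/(2·1) = 5/2.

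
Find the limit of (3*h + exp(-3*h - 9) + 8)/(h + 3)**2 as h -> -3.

9/2

Direct substitution gives 0/0.
Apply L'Hôpital: lim (3 - 3*e^(-3*h - 9))/(2*h + 6), still 0/0.
After 2 applications of L'Hôpital's rule the quotient is (9*e^(-3*h - 9))/(2); substituting h = -3 gives 9/2.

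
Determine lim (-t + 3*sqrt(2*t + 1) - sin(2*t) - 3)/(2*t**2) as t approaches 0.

Substitution gives 0/0 (the numerator vanishes to order 2).
Expand each term to order t^2: the coefficient of t^2 in −sin(2t) is 0 and in 3·√(1 + 2t) is -3/2.
Lower-order terms cancel with the polynomial part, so the numerator is (-3/2)·t^2 + o(t^2), and the limit is (-3/2)/(2) = -3/4.

-3/4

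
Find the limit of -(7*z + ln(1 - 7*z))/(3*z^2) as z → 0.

49/6

Direct substitution gives 0/0.
Apply L'Hôpital: lim (7 - 7/(1 - 7*z))/(-6*z), still 0/0.
After 2 applications of L'Hôpital's rule the quotient is (-49/(1 - 7*z)^2)/(-6); substituting z = 0 gives 49/6.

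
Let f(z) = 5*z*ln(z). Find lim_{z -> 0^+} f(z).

0

This is a 0·(−∞) form. Rewrite as 5·ln(z) / z^(−1) and apply L'Hôpital:
the derivative quotient is 5·(1/z) / (−1·z^(−2)) = (-5/1)·z^1 → 0.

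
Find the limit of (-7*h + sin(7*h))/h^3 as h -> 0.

Direct substitution gives 0/0.
Apply L'Hôpital: lim (7*cos(7*h) - 7)/(3*h^2), still 0/0.
Apply L'Hôpital: lim (-49*sin(7*h))/(6*h), still 0/0.
After 3 applications of L'Hôpital's rule the quotient is (-343*cos(7*h))/(6); substituting h = 0 gives -343/6.

-343/6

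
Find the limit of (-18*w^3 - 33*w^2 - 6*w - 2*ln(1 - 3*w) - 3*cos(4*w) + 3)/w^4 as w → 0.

17/2

Substitution gives 0/0 (the numerator vanishes to order 4).
Expand each term to order w^4: the coefficient of w^4 in -2·ln(1 - 3w) is 81/2 and in -3·cos(4w) is -32.
Lower-order terms cancel with the polynomial part, so the numerator is (17/2)·w^4 + o(w^4), and the limit is (17/2)/(1) = 17/2.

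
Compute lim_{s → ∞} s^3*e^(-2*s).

Write as s^3/e^{2s}, an ∞/∞ form.
Exponential growth dominates any polynomial, so repeated L'Hôpital (or the standard result) gives 0.

0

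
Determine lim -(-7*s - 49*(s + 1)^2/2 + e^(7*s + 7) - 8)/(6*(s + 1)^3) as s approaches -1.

Direct substitution gives 0/0.
Apply L'Hôpital: lim (-49*s + 7*e^(7*s + 7) - 56)/(-18*(s + 1)^2), still 0/0.
Apply L'Hôpital: lim (49*e^(7*s + 7) - 49)/(-36*s - 36), still 0/0.
After 3 applications of L'Hôpital's rule the quotient is (343*e^(7*s + 7))/(-36); substituting s = -1 gives -343/36.

-343/36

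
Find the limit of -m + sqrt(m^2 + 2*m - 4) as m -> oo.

This has the form ∞ − ∞. Multiply and divide by the conjugate √(m^2 + 2*m - 4) + m.
That gives (2m - 4) / (√(m^2 + 2*m - 4) + m).
Divide numerator and denominator by m: the limit is 2/(2·1) = 1.

1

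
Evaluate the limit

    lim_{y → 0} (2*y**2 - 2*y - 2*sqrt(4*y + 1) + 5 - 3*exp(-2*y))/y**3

Substitution gives 0/0 (the numerator vanishes to order 3).
Expand each term to order y^3: the coefficient of y^3 in -2·√(1 + 4y) is -8 and in -3·e^(-2y) is 4.
Lower-order terms cancel with the polynomial part, so the numerator is (-4)·y^3 + o(y^3), and the limit is (-4)/(1) = -4.

-4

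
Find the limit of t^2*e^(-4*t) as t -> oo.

Write as t^2/e^{4t}, an ∞/∞ form.
Exponential growth dominates any polynomial, so repeated L'Hôpital (or the standard result) gives 0.

0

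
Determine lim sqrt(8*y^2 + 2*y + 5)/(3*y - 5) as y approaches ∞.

For large |y|, √(8*y^2 + 2*y + 5) ≈ √8·|y| and the denominator ≈ 3y.
Since y → +∞, |y| = y, giving √8/(3) = 2*√(2)/3.

2*√(2)/3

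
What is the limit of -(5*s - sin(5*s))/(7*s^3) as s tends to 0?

Direct substitution gives 0/0.
Apply L'Hôpital: lim (5 - 5*cos(5*s))/(-21*s^2), still 0/0.
Apply L'Hôpital: lim (25*sin(5*s))/(-42*s), still 0/0.
After 3 applications of L'Hôpital's rule the quotient is (125*cos(5*s))/(-42); substituting s = 0 gives -125/42.

-125/42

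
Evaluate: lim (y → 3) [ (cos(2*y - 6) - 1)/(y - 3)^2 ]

-2

Direct substitution gives 0/0.
Apply L'Hôpital: lim (-2*sin(2*y - 6))/(2*y - 6), still 0/0.
After 2 applications of L'Hôpital's rule the quotient is (-4*cos(2*y - 6))/(2); substituting y = 3 gives -2.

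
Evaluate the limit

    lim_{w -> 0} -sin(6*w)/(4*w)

-3/2

Substitution gives 0/0.
Write it as (6/(-4))·sin(6w)/(6w); since sin(u)/u → 1, the limit is -3/2.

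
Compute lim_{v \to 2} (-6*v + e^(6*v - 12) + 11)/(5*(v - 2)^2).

Direct substitution gives 0/0.
Apply L'Hôpital: lim (6*e^(6*v - 12) - 6)/(10*v - 20), still 0/0.
After 2 applications of L'Hôpital's rule the quotient is (36*e^(6*v - 12))/(10); substituting v = 2 gives 18/5.

18/5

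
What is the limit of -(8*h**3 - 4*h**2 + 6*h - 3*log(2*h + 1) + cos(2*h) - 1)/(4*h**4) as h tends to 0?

-19/6

Substitution gives 0/0 (the numerator vanishes to order 4).
Expand each term to order h^4: the coefficient of h^4 in -3·ln(1 + 2h) is 12 and in cos(2h) is 2/3.
Lower-order terms cancel with the polynomial part, so the numerator is (38/3)·h^4 + o(h^4), and the limit is (38/3)/(-4) = -19/6.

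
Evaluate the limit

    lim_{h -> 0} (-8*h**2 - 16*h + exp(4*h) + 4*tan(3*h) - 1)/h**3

140/3

Substitution gives 0/0 (the numerator vanishes to order 3).
Expand each term to order h^3: the coefficient of h^3 in 4·tan(3h) is 36 and in e^(4h) is 32/3.
Lower-order terms cancel with the polynomial part, so the numerator is (140/3)·h^3 + o(h^3), and the limit is (140/3)/(1) = 140/3.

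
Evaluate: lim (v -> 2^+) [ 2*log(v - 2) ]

-∞

As v → 2⁺, v - 2 → 0⁺ and ln(v - 2) → −∞.
Multiplying by 2 gives -∞.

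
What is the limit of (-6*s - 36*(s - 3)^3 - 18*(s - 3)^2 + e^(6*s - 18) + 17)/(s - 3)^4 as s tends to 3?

Direct substitution gives 0/0.
Apply L'Hôpital: lim (-36*s - 108*(s - 3)^2 + 6*e^(6*s - 18) + 102)/(4*(s - 3)^3), still 0/0.
Apply L'Hôpital: lim (-216*s + 36*e^(6*s - 18) + 612)/(12*(s - 3)^2), still 0/0.
Apply L'Hôpital: lim (216*e^(6*s - 18) - 216)/(24*s - 72), still 0/0.
After 4 applications of L'Hôpital's rule the quotient is (1296*e^(6*s - 18))/(24); substituting s = 3 gives 54.

54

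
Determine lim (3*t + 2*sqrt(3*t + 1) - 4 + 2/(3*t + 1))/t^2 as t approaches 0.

63/4

Substitution gives 0/0 (the numerator vanishes to order 2).
Expand each term to order t^2: the coefficient of t^2 in 2·√(1 + 3t) is -9/4 and in 2·1/(1 + 3t) is 18.
Lower-order terms cancel with the polynomial part, so the numerator is (63/4)·t^2 + o(t^2), and the limit is (63/4)/(1) = 63/4.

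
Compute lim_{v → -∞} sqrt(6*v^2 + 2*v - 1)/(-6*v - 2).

For large |v|, √(6*v^2 + 2*v - 1) ≈ √6·|v| and the denominator ≈ -6v.
Since v → −∞, |v| = −v, giving −√6/(-6) = √(6)/6.

√(6)/6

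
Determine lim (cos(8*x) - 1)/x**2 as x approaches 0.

Direct substitution gives 0/0.
Apply L'Hôpital: lim (-8*sin(8*x))/(2*x), still 0/0.
After 2 applications of L'Hôpital's rule the quotient is (-64*cos(8*x))/(2); substituting x = 0 gives -32.

-32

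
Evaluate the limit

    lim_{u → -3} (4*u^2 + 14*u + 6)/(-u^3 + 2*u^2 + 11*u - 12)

5/14

Since u = -3 makes numerator and denominator zero, (u + 3) divides both.
Cancelling it gives (4*u + 2)/(-u^2 + 5*u - 4); now plug in u = -3 to get 5/14.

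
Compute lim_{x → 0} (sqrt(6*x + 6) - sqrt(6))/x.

√(6)/2

Substitution gives 0/0. Multiply numerator and denominator by the conjugate √(6 + 6x) + √6.
The numerator becomes (6 + 6x) − 6 = 6x, so the expression simplifies to 6/(√(6 + 6x) + √6).
Letting x → 0 gives 6/(2√6) = √(6)/2.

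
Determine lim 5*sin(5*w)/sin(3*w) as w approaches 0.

Substitution gives 0/0.
Divide numerator and denominator by w: sin(5w)/w → 5 and sin(3w)/w → 3, so the limit is 5·5/3 = 25/3.

25/3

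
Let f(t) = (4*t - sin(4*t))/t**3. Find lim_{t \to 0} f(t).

32/3

Direct substitution gives 0/0.
Apply L'Hôpital: lim (4 - 4*cos(4*t))/(3*t^2), still 0/0.
Apply L'Hôpital: lim (16*sin(4*t))/(6*t), still 0/0.
After 3 applications of L'Hôpital's rule the quotient is (64*cos(4*t))/(6); substituting t = 0 gives 32/3.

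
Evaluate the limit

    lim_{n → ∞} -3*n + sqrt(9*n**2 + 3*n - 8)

1/2

An ∞ − ∞ form. Rationalising with the conjugate, the difference becomes (3n - 8) / (√(9*n^2 + 3*n - 8) + 3n).
For large n the denominator behaves like 2·3n, so the quotient tends to 3/6 = 1/2.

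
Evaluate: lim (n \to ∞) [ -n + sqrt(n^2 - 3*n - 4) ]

-3/2

An ∞ − ∞ form. Rationalising with the conjugate, the difference becomes (-3n - 4) / (√(n^2 - 3*n - 4) + n).
For large n the denominator behaves like 2·n, so the quotient tends to -3/2 = -3/2.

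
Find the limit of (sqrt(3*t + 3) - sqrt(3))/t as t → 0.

√(3)/2

Substitution gives 0/0. Multiply numerator and denominator by the conjugate √(3 + 3t) + √3.
The numerator becomes (3 + 3t) − 3 = 3t, so the expression simplifies to 3/(√(3 + 3t) + √3).
Letting t → 0 gives 3/(2√3) = √(3)/2.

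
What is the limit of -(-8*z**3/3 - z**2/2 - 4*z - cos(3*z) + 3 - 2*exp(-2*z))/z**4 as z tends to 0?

113/24

Substitution gives 0/0 (the numerator vanishes to order 4).
Expand each term to order z^4: the coefficient of z^4 in -2·e^(-2z) is -4/3 and in −cos(3z) is -27/8.
Lower-order terms cancel with the polynomial part, so the numerator is (-113/24)·z^4 + o(z^4), and the limit is (-113/24)/(-1) = 113/24.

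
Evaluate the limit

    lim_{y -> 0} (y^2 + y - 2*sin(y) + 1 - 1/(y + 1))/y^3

Substitution gives 0/0; apply L'Hôpital's rule 3 times.
After differentiating numerator and denominator 3 times the quotient is (2*cos(y) + 6/(y + 1)^4)/(6); at y = 0 this is 4/3.

4/3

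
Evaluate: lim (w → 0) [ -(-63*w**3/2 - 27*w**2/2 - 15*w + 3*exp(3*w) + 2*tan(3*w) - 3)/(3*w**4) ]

Substitution gives 0/0 (the numerator vanishes to order 4).
Expand each term to order w^4: the coefficient of w^4 in 2·tan(3w) is 0 and in 3·e^(3w) is 81/8.
Lower-order terms cancel with the polynomial part, so the numerator is (81/8)·w^4 + o(w^4), and the limit is (81/8)/(-3) = -27/8.

-27/8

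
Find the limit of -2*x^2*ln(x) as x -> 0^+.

This is a 0·(−∞) form. Rewrite as -2·ln(x) / x^(−2) and apply L'Hôpital:
the derivative quotient is -2·(1/x) / (−2·x^(−3)) = (2/2)·x^2 → 0.

0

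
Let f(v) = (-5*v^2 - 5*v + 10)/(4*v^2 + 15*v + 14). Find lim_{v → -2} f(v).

-15

Since v = -2 makes numerator and denominator zero, (v + 2) divides both.
Cancelling it gives (5 - 5*v)/(4*v + 7); now plug in v = -2 to get -15.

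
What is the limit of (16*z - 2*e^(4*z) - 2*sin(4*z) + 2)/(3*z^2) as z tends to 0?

Substitution gives 0/0; apply L'Hôpital's rule 2 times.
After differentiating numerator and denominator 2 times the quotient is (-32*e^(4*z) + 32*sin(4*z))/(6); at z = 0 this is -16/3.

-16/3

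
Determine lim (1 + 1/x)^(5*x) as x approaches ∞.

The base → 1 and the exponent → ∞: a 1^∞ form.
Take logarithms: (5x)·ln(1 + 1/x). Since ln(1+u) ~ u for small u, this behaves like (5x)·(1/x) → 5.
So the limit is e^(5).

e^(5)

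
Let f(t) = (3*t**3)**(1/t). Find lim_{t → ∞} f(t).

Base → ∞ and exponent → 0: an ∞^0 form.
Take logs: (1/t)·ln(3·t^3) = (ln 3 + 3·ln t)/t → 0.
So the limit is e^0 = 1.

1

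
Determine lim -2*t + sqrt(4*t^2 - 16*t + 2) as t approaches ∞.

This has the form ∞ − ∞. Multiply and divide by the conjugate √(4*t^2 - 16*t + 2) + 2t.
That gives (-16t + 2) / (√(4*t^2 - 16*t + 2) + 2t).
Divide numerator and denominator by t: the limit is -16/(2·2) = -4.

-4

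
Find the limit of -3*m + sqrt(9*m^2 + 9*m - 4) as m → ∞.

An ∞ − ∞ form. Rationalising with the conjugate, the difference becomes (9m - 4) / (√(9*m^2 + 9*m - 4) + 3m).
For large m the denominator behaves like 2·3m, so the quotient tends to 9/6 = 3/2.

3/2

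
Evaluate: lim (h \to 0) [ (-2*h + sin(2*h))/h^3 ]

-4/3

Direct substitution gives 0/0.
Apply L'Hôpital: lim (2*cos(2*h) - 2)/(3*h^2), still 0/0.
Apply L'Hôpital: lim (-4*sin(2*h))/(6*h), still 0/0.
After 3 applications of L'Hôpital's rule the quotient is (-8*cos(2*h))/(6); substituting h = 0 gives -4/3.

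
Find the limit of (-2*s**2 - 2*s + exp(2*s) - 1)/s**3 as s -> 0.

4/3

Direct substitution gives 0/0.
Apply L'Hôpital: lim (-4*s + 2*e^(2*s) - 2)/(3*s^2), still 0/0.
Apply L'Hôpital: lim (4*e^(2*s) - 4)/(6*s), still 0/0.
After 3 applications of L'Hôpital's rule the quotient is (8*e^(2*s))/(6); substituting s = 0 gives 4/3.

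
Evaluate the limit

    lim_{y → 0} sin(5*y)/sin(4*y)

5/4

Substitution gives 0/0.
Divide numerator and denominator by y: sin(5y)/y → 5 and sin(4y)/y → 4, so the limit is 1·5/4 = 5/4.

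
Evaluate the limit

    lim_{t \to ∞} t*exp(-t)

Write as t^1/e^{1t}, an ∞/∞ form.
Exponential growth dominates any polynomial, so repeated L'Hôpital (or the standard result) gives 0.

0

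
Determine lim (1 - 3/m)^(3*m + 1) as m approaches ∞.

e^(-9)

The base → 1 and the exponent → ∞: a 1^∞ form.
Take logarithms: (3m + 1)·ln(1 - 3/m). Since ln(1+u) ~ u for small u, this behaves like (3m)·(-3/m) → -9.
So the limit is e^(-9).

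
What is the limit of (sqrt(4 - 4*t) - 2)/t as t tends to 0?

-1

Substitution gives 0/0. Multiply numerator and denominator by the conjugate √(4 - 4t) + √4.
The numerator becomes (4 - 4t) − 4 = -4t, so the expression simplifies to -4/(√(4 - 4t) + √4).
Letting t → 0 gives -4/(2√4) = -1.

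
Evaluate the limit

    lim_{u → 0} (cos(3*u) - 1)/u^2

-9/2

Direct substitution gives 0/0.
Apply L'Hôpital: lim (-3*sin(3*u))/(2*u), still 0/0.
After 2 applications of L'Hôpital's rule the quotient is (-9*cos(3*u))/(2); substituting u = 0 gives -9/2.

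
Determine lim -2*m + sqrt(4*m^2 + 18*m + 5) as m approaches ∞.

9/2

An ∞ − ∞ form. Rationalising with the conjugate, the difference becomes (18m + 5) / (√(4*m^2 + 18*m + 5) + 2m).
For large m the denominator behaves like 2·2m, so the quotient tends to 18/4 = 9/2.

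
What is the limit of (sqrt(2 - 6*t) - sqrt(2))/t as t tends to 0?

-3*√(2)/2

Substitution gives 0/0. Multiply numerator and denominator by the conjugate √(2 - 6t) + √2.
The numerator becomes (2 - 6t) − 2 = -6t, so the expression simplifies to -6/(√(2 - 6t) + √2).
Letting t → 0 gives -6/(2√2) = -3*√(2)/2.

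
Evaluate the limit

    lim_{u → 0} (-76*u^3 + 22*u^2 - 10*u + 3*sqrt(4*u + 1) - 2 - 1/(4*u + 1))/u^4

Substitution gives 0/0 (the numerator vanishes to order 4).
Expand each term to order u^4: the coefficient of u^4 in 3·√(1 + 4u) is -30 and in −1/(1 + 4u) is -256.
Lower-order terms cancel with the polynomial part, so the numerator is (-286)·u^4 + o(u^4), and the limit is (-286)/(1) = -286.

-286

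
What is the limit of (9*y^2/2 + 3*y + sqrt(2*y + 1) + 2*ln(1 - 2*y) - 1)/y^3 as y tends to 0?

-29/6

Substitution gives 0/0 (the numerator vanishes to order 3).
Expand each term to order y^3: the coefficient of y^3 in 2·ln(1 - 2y) is -16/3 and in √(1 + 2y) is 1/2.
Lower-order terms cancel with the polynomial part, so the numerator is (-29/6)·y^3 + o(y^3), and the limit is (-29/6)/(1) = -29/6.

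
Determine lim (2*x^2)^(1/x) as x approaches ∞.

Base → ∞ and exponent → 0: an ∞^0 form.
Take logs: (1/x)·ln(2·x^2) = (ln 2 + 2·ln x)/x → 0.
So the limit is e^0 = 1.

1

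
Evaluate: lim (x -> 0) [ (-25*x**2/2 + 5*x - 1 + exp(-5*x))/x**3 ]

Direct substitution gives 0/0.
Apply L'Hôpital: lim (-25*x + 5 - 5*e^(-5*x))/(3*x^2), still 0/0.
Apply L'Hôpital: lim (-25 + 25*e^(-5*x))/(6*x), still 0/0.
After 3 applications of L'Hôpital's rule the quotient is (-125*e^(-5*x))/(6); substituting x = 0 gives -125/6.

-125/6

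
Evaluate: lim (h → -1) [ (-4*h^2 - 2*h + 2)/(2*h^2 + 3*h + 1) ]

Since h = -1 makes numerator and denominator zero, (h + 1) divides both.
Cancelling it gives (2 - 4*h)/(2*h + 1); now plug in h = -1 to get -6.

-6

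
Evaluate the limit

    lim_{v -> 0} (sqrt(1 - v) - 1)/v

-1/2

A 0/0 form; rationalise with √(1 - v) + √1. This collapses the numerator to -v, leaving -1/(√(1 - v) + √1) → -1/(2√1) = -1/2.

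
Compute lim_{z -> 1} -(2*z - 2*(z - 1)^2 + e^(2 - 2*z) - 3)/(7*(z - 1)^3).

Direct substitution gives 0/0.
Apply L'Hôpital: lim (-4*z - 2*e^(2 - 2*z) + 6)/(-21*(z - 1)^2), still 0/0.
Apply L'Hôpital: lim (4*e^(2 - 2*z) - 4)/(42 - 42*z), still 0/0.
After 3 applications of L'Hôpital's rule the quotient is (-8*e^(2 - 2*z))/(-42); substituting z = 1 gives 4/21.

4/21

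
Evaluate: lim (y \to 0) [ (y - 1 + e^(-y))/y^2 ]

Direct substitution gives 0/0.
Apply L'Hôpital: lim (1 - e^(-y))/(2*y), still 0/0.
After 2 applications of L'Hôpital's rule the quotient is (e^(-y))/(2); substituting y = 0 gives 1/2.

1/2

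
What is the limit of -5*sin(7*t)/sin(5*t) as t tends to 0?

Substitution gives 0/0.
Divide numerator and denominator by t: sin(7t)/t → 7 and sin(5t)/t → 5, so the limit is -5·7/5 = -7.

-7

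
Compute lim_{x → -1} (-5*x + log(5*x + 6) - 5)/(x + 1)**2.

-25/2

Direct substitution gives 0/0.
Apply L'Hôpital: lim (-5 + 5/(5*x + 6))/(2*x + 2), still 0/0.
After 2 applications of L'Hôpital's rule the quotient is (-25/(5*x + 6)^2)/(2); substituting x = -1 gives -25/2.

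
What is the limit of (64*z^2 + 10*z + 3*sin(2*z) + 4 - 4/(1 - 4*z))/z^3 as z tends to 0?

Substitution gives 0/0 (the numerator vanishes to order 3).
Expand each term to order z^3: the coefficient of z^3 in 3·sin(2z) is -4 and in -4·1/(1 - 4z) is -256.
Lower-order terms cancel with the polynomial part, so the numerator is (-260)·z^3 + o(z^3), and the limit is (-260)/(1) = -260.

-260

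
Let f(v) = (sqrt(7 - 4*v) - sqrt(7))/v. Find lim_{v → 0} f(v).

Substitution gives 0/0. Multiply numerator and denominator by the conjugate √(7 - 4v) + √7.
The numerator becomes (7 - 4v) − 7 = -4v, so the expression simplifies to -4/(√(7 - 4v) + √7).
Letting v → 0 gives -4/(2√7) = -2*√(7)/7.

-2*√(7)/7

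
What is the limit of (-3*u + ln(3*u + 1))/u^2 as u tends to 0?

-9/2

Direct substitution gives 0/0.
Apply L'Hôpital: lim (-3 + 3/(3*u + 1))/(2*u), still 0/0.
After 2 applications of L'Hôpital's rule the quotient is (-9/(3*u + 1)^2)/(2); substituting u = 0 gives -9/2.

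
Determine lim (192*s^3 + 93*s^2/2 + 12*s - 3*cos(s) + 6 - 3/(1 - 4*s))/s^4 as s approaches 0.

Substitution gives 0/0; apply L'Hôpital's rule 4 times.
After differentiating numerator and denominator 4 times the quotient is (-3*cos(s) + 18432/(4*s - 1)^5)/(24); at s = 0 this is -6145/8.

-6145/8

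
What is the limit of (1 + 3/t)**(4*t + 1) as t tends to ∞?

e^(12)

Let L be the limit and take ln: ln L = lim (4t + 1)·ln(1 + 3/t) = lim (4t + 1)·(3/t + O(1/t²)) = 12.
Hence L = e^(12).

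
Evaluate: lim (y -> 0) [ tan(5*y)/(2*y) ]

Substitution gives 0/0.
Since tan(u)/u → 1 as u → 0, tan(5y)/(5y) → 1 and the limit is 5/2.

5/2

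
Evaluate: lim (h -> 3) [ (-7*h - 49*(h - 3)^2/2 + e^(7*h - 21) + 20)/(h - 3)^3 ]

343/6

Direct substitution gives 0/0.
Apply L'Hôpital: lim (-49*h + 7*e^(7*h - 21) + 140)/(3*(h - 3)^2), still 0/0.
Apply L'Hôpital: lim (49*e^(7*h - 21) - 49)/(6*h - 18), still 0/0.
After 3 applications of L'Hôpital's rule the quotient is (343*e^(7*h - 21))/(6); substituting h = 3 gives 343/6.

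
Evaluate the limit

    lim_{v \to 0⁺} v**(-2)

∞

As v → 0⁺, (v) → 0⁺, so (v)^2 → 0⁺ and 1/(v)^2 → ∞.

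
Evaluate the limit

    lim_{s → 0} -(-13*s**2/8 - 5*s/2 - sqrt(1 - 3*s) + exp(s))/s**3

Substitution gives 0/0 (the numerator vanishes to order 3).
Expand each term to order s^3: the coefficient of s^3 in −√(1 - 3s) is 27/16 and in e^(s) is 1/6.
Lower-order terms cancel with the polynomial part, so the numerator is (89/48)·s^3 + o(s^3), and the limit is (89/48)/(-1) = -89/48.

-89/48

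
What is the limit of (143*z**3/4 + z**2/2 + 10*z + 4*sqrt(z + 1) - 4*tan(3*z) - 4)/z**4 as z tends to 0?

Substitution gives 0/0; apply L'Hôpital's rule 4 times.
After differentiating numerator and denominator 4 times the quotient is (2592*tan(3*z)/cos(3*z)^2 - 7776*tan(3*z)/cos(3*z)^4 - 15/(4*(z + 1)^(7/2)))/(24); at z = 0 this is -5/32.

-5/32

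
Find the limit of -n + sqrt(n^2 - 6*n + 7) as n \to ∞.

-3

An ∞ − ∞ form. Rationalising with the conjugate, the difference becomes (-6n + 7) / (√(n^2 - 6*n + 7) + n).
For large n the denominator behaves like 2·n, so the quotient tends to -6/2 = -3.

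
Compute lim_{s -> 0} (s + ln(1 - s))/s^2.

-1/2

Direct substitution gives 0/0.
Apply L'Hôpital: lim (1 - 1/(1 - s))/(2*s), still 0/0.
After 2 applications of L'Hôpital's rule the quotient is (-1/(1 - s)^2)/(2); substituting s = 0 gives -1/2.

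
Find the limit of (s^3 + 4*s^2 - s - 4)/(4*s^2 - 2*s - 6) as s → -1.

Since s = -1 makes numerator and denominator zero, (s + 1) divides both.
Cancelling it gives (s^2 + 3*s - 4)/(4*s - 6); now plug in s = -1 to get 3/5.

3/5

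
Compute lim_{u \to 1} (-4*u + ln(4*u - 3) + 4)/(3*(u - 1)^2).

Direct substitution gives 0/0.
Apply L'Hôpital: lim (-4 + 4/(4*u - 3))/(6*u - 6), still 0/0.
After 2 applications of L'Hôpital's rule the quotient is (-16/(4*u - 3)^2)/(6); substituting u = 1 gives -8/3.

-8/3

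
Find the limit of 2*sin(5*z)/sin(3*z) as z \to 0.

Substitution gives 0/0.
Divide numerator and denominator by z: sin(5z)/z → 5 and sin(3z)/z → 3, so the limit is 2·5/3 = 10/3.

10/3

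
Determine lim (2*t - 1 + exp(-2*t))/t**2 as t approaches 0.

2

Direct substitution gives 0/0.
Apply L'Hôpital: lim (2 - 2*e^(-2*t))/(2*t), still 0/0.
After 2 applications of L'Hôpital's rule the quotient is (4*e^(-2*t))/(2); substituting t = 0 gives 2.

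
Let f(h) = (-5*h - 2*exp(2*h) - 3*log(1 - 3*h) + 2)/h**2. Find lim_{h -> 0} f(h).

Substitution gives 0/0; apply L'Hôpital's rule 2 times.
After differentiating numerator and denominator 2 times the quotient is (-8*e^(2*h) + 27/(3*h - 1)^2)/(2); at h = 0 this is 19/2.

19/2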